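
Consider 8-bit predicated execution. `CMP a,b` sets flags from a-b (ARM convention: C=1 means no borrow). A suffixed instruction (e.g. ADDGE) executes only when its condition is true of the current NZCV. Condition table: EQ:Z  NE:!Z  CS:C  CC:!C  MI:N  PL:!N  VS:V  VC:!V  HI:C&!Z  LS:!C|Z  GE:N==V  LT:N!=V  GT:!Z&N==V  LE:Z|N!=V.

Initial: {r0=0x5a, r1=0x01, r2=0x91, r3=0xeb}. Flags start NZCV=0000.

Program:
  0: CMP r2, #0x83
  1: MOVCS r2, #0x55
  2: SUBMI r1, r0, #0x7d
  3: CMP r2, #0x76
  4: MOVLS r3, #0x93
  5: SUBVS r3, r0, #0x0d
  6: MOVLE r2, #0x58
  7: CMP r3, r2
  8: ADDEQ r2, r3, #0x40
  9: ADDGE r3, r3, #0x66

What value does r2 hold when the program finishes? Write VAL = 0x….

[0] flags=0010 → (cmp)
[1] flags=0010 CS?T → r2=0x55
[2] flags=0010 MI?F → skip
[3] flags=1000 → (cmp)
[4] flags=1000 LS?T → r3=0x93
[5] flags=1000 VS?F → skip
[6] flags=1000 LE?T → r2=0x58
[7] flags=0011 → (cmp)
[8] flags=0011 EQ?F → skip
[9] flags=0011 GE?F → skip

VAL = 0x58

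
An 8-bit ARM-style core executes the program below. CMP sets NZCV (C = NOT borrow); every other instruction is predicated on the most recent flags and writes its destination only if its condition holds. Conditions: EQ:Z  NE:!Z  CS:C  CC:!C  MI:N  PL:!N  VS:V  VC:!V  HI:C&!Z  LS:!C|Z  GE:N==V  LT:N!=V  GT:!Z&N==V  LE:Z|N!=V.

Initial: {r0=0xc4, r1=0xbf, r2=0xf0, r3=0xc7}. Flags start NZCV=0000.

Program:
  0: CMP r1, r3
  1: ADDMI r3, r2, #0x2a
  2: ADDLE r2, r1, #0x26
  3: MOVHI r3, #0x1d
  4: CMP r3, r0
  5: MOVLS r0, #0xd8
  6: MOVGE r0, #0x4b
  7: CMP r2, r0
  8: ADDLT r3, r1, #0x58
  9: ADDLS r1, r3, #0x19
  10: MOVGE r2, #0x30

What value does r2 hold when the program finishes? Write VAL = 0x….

[0] flags=1000 → (cmp)
[1] flags=1000 MI?T → r3=0x1a
[2] flags=1000 LE?T → r2=0xe5
[3] flags=1000 HI?F → skip
[4] flags=0000 → (cmp)
[5] flags=0000 LS?T → r0=0xd8
[6] flags=0000 GE?T → r0=0x4b
[7] flags=1010 → (cmp)
[8] flags=1010 LT?T → r3=0x17
[9] flags=1010 LS?F → skip
[10] flags=1010 GE?F → skip

VAL = 0xe5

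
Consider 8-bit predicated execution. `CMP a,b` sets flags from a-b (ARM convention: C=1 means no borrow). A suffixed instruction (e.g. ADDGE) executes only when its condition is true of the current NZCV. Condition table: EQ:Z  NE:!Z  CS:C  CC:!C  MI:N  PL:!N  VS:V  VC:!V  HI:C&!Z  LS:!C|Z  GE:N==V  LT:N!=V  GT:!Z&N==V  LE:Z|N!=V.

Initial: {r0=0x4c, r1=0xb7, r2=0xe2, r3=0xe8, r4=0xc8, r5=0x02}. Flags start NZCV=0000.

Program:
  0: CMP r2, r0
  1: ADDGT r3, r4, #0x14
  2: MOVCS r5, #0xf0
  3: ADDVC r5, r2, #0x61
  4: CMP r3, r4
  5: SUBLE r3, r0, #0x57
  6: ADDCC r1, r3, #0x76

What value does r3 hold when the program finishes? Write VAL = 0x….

0: ✓ CMP  NZCV=1010
1: · ADDGT
2: ✓ MOVCS  r5←0xf0
3: ✓ ADDVC  r5←0x43
4: ✓ CMP  NZCV=0010
5: · SUBLE
6: · ADDCC

VAL = 0xe8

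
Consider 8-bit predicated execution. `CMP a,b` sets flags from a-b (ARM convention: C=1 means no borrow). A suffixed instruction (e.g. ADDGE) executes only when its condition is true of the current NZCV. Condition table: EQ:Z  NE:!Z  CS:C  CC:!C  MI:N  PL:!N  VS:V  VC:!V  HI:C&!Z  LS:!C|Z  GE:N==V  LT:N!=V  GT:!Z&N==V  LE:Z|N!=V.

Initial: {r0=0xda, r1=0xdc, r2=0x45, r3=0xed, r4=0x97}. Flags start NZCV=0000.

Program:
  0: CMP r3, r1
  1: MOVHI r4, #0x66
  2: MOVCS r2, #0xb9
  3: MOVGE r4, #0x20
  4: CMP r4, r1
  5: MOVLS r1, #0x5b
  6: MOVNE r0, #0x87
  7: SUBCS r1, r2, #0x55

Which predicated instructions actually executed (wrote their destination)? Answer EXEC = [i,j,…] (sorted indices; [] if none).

0: ✓ CMP  NZCV=0010
1: ✓ MOVHI  r4←0x66
2: ✓ MOVCS  r2←0xb9
3: ✓ MOVGE  r4←0x20
4: ✓ CMP  NZCV=0000
5: ✓ MOVLS  r1←0x5b
6: ✓ MOVNE  r0←0x87
7: · SUBCS

EXEC = [1,2,3,5,6]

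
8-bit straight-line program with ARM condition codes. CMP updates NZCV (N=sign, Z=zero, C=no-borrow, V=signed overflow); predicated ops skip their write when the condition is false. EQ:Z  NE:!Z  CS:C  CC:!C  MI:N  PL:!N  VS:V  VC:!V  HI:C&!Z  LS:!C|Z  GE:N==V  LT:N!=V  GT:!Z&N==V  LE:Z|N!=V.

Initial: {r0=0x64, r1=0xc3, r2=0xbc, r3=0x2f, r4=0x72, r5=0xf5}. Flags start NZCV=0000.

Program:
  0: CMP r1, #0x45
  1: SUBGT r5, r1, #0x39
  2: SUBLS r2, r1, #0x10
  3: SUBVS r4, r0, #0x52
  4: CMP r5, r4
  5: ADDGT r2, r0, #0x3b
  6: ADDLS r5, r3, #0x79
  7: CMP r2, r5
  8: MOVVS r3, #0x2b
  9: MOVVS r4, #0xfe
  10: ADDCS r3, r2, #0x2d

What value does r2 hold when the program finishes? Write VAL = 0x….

0: ✓ CMP  NZCV=0011
1: · SUBGT
2: · SUBLS
3: ✓ SUBVS  r4←0x12
4: ✓ CMP  NZCV=1010
5: · ADDGT
6: · ADDLS
7: ✓ CMP  NZCV=1000
8: · MOVVS
9: · MOVVS
10: · ADDCS

VAL = 0xbc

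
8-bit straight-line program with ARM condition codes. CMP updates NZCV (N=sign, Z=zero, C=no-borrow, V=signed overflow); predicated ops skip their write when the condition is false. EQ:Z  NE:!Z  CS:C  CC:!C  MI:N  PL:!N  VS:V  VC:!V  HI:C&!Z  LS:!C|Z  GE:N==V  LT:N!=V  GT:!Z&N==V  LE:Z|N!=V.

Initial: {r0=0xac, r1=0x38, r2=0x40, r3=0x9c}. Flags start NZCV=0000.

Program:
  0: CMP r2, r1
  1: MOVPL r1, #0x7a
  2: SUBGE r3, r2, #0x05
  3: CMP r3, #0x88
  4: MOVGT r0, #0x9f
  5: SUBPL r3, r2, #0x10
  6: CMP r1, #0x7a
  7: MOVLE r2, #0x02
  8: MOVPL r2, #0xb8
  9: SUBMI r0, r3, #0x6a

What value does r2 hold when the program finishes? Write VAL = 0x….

VAL = 0xb8

0: ✓ CMP  NZCV=0010
1: ✓ MOVPL  r1←0x7a
2: ✓ SUBGE  r3←0x3b
3: ✓ CMP  NZCV=1001
4: ✓ MOVGT  r0←0x9f
5: · SUBPL
6: ✓ CMP  NZCV=0110
7: ✓ MOVLE  r2←0x02
8: ✓ MOVPL  r2←0xb8
9: · SUBMI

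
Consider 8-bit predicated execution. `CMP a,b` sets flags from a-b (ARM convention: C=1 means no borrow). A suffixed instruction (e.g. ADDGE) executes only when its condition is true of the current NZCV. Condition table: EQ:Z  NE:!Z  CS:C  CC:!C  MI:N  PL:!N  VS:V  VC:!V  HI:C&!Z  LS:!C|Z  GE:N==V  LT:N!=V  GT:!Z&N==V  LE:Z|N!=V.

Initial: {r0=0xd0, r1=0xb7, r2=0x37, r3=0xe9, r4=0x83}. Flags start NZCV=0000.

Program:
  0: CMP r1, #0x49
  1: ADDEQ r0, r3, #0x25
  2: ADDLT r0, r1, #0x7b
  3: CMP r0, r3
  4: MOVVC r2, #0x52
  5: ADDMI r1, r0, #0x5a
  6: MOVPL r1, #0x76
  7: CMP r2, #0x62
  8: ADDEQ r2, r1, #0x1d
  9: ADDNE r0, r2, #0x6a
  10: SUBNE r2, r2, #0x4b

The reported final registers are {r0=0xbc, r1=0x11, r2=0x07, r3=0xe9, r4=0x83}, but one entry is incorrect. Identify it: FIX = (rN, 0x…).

FIX = (r1, 0x76)

[0] flags=0011 → (cmp)
[1] flags=0011 EQ?F → skip
[2] flags=0011 LT?T → r0=0x32
[3] flags=0000 → (cmp)
[4] flags=0000 VC?T → r2=0x52
[5] flags=0000 MI?F → skip
[6] flags=0000 PL?T → r1=0x76
[7] flags=1000 → (cmp)
[8] flags=1000 EQ?F → skip
[9] flags=1000 NE?T → r0=0xbc
[10] flags=1000 NE?T → r2=0x07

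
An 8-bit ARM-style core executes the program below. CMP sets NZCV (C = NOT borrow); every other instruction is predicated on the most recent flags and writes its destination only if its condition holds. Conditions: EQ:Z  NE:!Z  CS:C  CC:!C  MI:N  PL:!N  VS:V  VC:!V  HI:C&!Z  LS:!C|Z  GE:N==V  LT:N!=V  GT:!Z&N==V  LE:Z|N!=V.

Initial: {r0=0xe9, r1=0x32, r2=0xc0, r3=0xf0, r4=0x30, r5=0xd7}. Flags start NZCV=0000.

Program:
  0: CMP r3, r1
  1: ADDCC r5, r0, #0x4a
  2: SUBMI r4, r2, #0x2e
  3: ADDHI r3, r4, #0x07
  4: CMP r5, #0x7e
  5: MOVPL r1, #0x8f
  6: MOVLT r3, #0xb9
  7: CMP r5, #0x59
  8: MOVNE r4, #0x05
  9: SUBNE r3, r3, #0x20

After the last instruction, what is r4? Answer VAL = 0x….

VAL = 0x05

[0] flags=1010 → (cmp)
[1] flags=1010 CC?F → skip
[2] flags=1010 MI?T → r4=0x92
[3] flags=1010 HI?T → r3=0x99
[4] flags=0011 → (cmp)
[5] flags=0011 PL?T → r1=0x8f
[6] flags=0011 LT?T → r3=0xb9
[7] flags=0011 → (cmp)
[8] flags=0011 NE?T → r4=0x05
[9] flags=0011 NE?T → r3=0x99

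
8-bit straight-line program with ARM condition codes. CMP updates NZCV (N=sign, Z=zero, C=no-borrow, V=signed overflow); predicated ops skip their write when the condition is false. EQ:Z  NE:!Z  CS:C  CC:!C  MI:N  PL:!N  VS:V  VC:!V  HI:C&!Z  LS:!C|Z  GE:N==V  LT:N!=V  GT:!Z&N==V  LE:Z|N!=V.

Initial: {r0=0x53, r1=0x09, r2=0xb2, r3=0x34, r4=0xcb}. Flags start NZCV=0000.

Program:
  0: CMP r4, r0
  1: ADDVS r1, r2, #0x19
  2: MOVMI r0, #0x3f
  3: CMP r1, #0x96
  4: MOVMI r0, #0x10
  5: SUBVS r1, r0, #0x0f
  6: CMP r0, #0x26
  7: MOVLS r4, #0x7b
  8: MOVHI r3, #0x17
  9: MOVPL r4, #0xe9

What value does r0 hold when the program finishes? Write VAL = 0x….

VAL = 0x53

0: ✓ CMP  NZCV=0011
1: ✓ ADDVS  r1←0xcb
2: · MOVMI
3: ✓ CMP  NZCV=0010
4: · MOVMI
5: · SUBVS
6: ✓ CMP  NZCV=0010
7: · MOVLS
8: ✓ MOVHI  r3←0x17
9: ✓ MOVPL  r4←0xe9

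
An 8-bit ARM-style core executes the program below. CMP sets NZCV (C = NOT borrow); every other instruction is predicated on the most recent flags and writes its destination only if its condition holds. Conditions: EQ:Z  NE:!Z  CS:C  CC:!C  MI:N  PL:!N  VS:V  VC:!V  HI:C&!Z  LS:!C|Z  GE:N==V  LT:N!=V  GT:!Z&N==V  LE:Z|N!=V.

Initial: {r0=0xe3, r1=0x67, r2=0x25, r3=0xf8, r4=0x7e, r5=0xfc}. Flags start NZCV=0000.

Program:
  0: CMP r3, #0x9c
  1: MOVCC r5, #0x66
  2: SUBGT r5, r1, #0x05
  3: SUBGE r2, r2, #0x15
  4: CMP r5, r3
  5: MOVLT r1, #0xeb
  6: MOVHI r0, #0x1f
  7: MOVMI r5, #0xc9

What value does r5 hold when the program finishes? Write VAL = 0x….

[0] flags=0010 → (cmp)
[1] flags=0010 CC?F → skip
[2] flags=0010 GT?T → r5=0x62
[3] flags=0010 GE?T → r2=0x10
[4] flags=0000 → (cmp)
[5] flags=0000 LT?F → skip
[6] flags=0000 HI?F → skip
[7] flags=0000 MI?F → skip

VAL = 0x62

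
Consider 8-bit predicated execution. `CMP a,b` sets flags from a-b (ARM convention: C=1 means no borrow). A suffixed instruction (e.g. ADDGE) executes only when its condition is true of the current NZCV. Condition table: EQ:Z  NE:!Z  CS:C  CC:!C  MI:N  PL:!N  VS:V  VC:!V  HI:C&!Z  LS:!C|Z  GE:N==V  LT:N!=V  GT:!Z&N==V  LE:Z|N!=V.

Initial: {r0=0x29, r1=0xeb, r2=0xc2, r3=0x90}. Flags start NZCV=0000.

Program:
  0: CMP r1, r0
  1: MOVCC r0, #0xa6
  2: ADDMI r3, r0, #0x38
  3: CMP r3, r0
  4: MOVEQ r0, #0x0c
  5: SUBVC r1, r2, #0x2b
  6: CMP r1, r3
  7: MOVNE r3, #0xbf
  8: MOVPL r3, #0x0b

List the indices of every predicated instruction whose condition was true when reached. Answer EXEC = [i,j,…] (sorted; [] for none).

EXEC = [2,5,7,8]

0: ✓ CMP  NZCV=1010
1: · MOVCC
2: ✓ ADDMI  r3←0x61
3: ✓ CMP  NZCV=0010
4: · MOVEQ
5: ✓ SUBVC  r1←0x97
6: ✓ CMP  NZCV=0011
7: ✓ MOVNE  r3←0xbf
8: ✓ MOVPL  r3←0x0b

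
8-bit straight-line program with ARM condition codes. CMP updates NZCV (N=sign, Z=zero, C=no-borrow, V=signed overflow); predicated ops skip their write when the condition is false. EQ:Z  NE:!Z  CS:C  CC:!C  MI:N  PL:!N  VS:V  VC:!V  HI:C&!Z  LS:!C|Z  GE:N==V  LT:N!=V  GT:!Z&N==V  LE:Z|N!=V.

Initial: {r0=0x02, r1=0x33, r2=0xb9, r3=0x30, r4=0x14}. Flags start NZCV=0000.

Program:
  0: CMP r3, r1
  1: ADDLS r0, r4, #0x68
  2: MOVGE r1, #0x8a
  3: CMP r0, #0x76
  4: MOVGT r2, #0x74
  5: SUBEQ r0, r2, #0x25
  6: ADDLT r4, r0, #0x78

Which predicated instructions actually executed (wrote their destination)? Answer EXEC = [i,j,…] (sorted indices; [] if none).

EXEC = [1,4]

0: ✓ CMP  NZCV=1000
1: ✓ ADDLS  r0←0x7c
2: · MOVGE
3: ✓ CMP  NZCV=0010
4: ✓ MOVGT  r2←0x74
5: · SUBEQ
6: · ADDLT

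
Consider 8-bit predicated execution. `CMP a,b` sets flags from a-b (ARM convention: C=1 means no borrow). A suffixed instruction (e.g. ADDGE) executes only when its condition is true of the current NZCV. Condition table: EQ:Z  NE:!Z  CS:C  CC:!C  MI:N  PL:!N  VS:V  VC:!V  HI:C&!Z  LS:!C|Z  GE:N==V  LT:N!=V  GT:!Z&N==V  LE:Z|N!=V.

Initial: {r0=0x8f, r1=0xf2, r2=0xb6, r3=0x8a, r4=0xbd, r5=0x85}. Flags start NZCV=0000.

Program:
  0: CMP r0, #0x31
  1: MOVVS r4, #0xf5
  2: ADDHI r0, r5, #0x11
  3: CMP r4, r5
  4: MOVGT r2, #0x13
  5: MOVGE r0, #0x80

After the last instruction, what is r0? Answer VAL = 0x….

VAL = 0x80

[0] flags=0011 → (cmp)
[1] flags=0011 VS?T → r4=0xf5
[2] flags=0011 HI?T → r0=0x96
[3] flags=0010 → (cmp)
[4] flags=0010 GT?T → r2=0x13
[5] flags=0010 GE?T → r0=0x80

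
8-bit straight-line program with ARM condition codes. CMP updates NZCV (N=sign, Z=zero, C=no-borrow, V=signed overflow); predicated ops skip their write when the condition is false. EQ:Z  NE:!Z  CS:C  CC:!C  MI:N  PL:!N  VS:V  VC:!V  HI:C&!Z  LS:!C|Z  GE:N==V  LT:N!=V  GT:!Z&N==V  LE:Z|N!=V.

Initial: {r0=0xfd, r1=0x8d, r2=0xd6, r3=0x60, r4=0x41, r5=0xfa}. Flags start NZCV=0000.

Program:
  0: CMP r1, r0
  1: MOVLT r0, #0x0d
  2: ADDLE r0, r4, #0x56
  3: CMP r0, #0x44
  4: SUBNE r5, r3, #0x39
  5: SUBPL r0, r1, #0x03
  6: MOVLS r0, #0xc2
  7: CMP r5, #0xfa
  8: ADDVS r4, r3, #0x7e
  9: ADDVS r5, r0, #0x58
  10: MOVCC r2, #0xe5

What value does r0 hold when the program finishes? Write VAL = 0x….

[0] flags=1000 → (cmp)
[1] flags=1000 LT?T → r0=0x0d
[2] flags=1000 LE?T → r0=0x97
[3] flags=0011 → (cmp)
[4] flags=0011 NE?T → r5=0x27
[5] flags=0011 PL?T → r0=0x8a
[6] flags=0011 LS?F → skip
[7] flags=0000 → (cmp)
[8] flags=0000 VS?F → skip
[9] flags=0000 VS?F → skip
[10] flags=0000 CC?T → r2=0xe5

VAL = 0x8a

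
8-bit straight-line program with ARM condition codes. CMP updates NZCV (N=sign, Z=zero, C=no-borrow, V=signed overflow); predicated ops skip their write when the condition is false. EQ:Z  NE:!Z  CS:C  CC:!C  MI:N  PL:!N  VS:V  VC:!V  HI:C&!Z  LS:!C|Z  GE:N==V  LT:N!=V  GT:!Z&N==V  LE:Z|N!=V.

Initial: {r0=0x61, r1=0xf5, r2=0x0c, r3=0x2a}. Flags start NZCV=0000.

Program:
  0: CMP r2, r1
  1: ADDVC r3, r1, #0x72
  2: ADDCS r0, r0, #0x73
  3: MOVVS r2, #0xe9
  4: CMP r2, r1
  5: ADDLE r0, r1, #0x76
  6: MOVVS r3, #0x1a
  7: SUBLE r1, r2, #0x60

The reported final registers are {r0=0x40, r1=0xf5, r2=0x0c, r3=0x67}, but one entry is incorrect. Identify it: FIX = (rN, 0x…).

0: ✓ CMP  NZCV=0000
1: ✓ ADDVC  r3←0x67
2: · ADDCS
3: · MOVVS
4: ✓ CMP  NZCV=0000
5: · ADDLE
6: · MOVVS
7: · SUBLE

FIX = (r0, 0x61)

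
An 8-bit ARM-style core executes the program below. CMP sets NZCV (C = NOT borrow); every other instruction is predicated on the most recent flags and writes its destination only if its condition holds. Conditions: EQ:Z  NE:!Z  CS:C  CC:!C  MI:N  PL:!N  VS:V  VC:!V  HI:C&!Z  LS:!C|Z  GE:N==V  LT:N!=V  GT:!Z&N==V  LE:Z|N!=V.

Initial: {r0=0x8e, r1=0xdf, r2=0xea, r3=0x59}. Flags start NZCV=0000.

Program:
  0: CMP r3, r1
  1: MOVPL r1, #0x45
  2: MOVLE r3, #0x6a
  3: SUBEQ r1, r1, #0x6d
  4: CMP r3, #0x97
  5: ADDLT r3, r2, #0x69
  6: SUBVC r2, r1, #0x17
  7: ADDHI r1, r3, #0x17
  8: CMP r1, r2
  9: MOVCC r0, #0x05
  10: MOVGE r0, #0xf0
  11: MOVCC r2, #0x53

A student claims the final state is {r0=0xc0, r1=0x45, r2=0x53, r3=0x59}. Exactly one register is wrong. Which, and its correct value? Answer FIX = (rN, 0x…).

[0] flags=0000 → (cmp)
[1] flags=0000 PL?T → r1=0x45
[2] flags=0000 LE?F → skip
[3] flags=0000 EQ?F → skip
[4] flags=1001 → (cmp)
[5] flags=1001 LT?F → skip
[6] flags=1001 VC?F → skip
[7] flags=1001 HI?F → skip
[8] flags=0000 → (cmp)
[9] flags=0000 CC?T → r0=0x05
[10] flags=0000 GE?T → r0=0xf0
[11] flags=0000 CC?T → r2=0x53

FIX = (r0, 0xf0)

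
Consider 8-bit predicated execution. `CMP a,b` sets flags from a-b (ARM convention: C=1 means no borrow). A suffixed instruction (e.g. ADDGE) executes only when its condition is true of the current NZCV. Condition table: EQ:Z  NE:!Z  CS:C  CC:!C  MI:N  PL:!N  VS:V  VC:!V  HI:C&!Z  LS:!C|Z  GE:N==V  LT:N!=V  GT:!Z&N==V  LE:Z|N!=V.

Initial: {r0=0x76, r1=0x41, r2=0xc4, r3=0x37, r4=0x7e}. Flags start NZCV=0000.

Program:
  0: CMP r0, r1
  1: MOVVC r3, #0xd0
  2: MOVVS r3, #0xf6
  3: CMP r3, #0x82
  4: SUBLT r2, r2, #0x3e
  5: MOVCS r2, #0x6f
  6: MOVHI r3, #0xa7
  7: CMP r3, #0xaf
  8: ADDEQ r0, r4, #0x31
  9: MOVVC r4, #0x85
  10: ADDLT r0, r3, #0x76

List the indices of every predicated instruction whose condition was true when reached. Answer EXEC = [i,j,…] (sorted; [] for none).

EXEC = [1,5,6,9,10]

0: ✓ CMP  NZCV=0010
1: ✓ MOVVC  r3←0xd0
2: · MOVVS
3: ✓ CMP  NZCV=0010
4: · SUBLT
5: ✓ MOVCS  r2←0x6f
6: ✓ MOVHI  r3←0xa7
7: ✓ CMP  NZCV=1000
8: · ADDEQ
9: ✓ MOVVC  r4←0x85
10: ✓ ADDLT  r0←0x1d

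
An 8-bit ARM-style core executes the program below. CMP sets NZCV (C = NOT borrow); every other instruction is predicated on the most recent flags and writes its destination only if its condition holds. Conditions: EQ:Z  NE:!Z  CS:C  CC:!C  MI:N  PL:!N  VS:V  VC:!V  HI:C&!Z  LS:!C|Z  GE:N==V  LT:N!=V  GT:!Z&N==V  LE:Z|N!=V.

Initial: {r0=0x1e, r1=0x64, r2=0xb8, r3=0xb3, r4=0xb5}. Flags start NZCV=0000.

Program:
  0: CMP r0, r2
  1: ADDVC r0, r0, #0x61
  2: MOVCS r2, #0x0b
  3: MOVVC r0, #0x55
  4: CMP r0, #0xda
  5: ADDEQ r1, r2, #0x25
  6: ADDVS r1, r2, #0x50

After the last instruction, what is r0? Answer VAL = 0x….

0: ✓ CMP  NZCV=0000
1: ✓ ADDVC  r0←0x7f
2: · MOVCS
3: ✓ MOVVC  r0←0x55
4: ✓ CMP  NZCV=0000
5: · ADDEQ
6: · ADDVS

VAL = 0x55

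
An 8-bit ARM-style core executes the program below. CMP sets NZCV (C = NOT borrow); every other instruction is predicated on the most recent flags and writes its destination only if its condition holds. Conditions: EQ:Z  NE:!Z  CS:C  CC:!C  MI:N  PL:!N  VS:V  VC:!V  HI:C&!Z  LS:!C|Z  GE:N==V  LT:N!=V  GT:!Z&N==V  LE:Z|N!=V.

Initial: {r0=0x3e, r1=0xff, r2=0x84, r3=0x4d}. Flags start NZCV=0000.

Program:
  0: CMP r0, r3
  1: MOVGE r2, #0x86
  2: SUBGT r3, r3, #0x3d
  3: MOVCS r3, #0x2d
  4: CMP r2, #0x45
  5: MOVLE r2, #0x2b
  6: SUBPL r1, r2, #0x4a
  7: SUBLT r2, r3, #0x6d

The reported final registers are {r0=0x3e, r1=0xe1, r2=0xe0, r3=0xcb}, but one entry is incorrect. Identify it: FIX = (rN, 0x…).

FIX = (r3, 0x4d)

[0] flags=1000 → (cmp)
[1] flags=1000 GE?F → skip
[2] flags=1000 GT?F → skip
[3] flags=1000 CS?F → skip
[4] flags=0011 → (cmp)
[5] flags=0011 LE?T → r2=0x2b
[6] flags=0011 PL?T → r1=0xe1
[7] flags=0011 LT?T → r2=0xe0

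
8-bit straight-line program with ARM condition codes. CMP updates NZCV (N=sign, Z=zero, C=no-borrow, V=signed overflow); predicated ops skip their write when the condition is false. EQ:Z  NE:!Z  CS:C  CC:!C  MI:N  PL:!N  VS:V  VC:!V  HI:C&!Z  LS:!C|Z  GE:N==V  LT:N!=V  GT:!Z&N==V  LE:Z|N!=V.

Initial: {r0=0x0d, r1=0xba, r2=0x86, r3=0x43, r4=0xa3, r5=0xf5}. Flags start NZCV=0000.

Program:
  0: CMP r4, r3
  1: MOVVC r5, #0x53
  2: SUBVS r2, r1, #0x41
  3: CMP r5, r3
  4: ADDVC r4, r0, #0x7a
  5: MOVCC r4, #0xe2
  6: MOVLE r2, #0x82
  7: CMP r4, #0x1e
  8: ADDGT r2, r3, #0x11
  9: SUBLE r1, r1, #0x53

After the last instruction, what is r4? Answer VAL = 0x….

VAL = 0x87

0: ✓ CMP  NZCV=0011
1: · MOVVC
2: ✓ SUBVS  r2←0x79
3: ✓ CMP  NZCV=1010
4: ✓ ADDVC  r4←0x87
5: · MOVCC
6: ✓ MOVLE  r2←0x82
7: ✓ CMP  NZCV=0011
8: · ADDGT
9: ✓ SUBLE  r1←0x67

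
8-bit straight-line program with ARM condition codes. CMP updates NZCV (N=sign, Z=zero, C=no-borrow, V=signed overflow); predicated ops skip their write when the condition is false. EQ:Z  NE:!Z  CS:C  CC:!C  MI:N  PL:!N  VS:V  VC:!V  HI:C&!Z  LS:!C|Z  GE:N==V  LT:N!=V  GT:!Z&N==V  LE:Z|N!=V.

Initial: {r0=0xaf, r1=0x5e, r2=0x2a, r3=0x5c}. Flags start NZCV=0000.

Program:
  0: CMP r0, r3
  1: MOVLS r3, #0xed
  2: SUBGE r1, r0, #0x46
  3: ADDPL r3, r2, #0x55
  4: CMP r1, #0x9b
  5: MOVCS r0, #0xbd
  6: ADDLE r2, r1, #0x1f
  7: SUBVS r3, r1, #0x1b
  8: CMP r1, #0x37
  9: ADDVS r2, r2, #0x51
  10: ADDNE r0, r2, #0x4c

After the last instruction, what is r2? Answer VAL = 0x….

0: ✓ CMP  NZCV=0011
1: · MOVLS
2: · SUBGE
3: ✓ ADDPL  r3←0x7f
4: ✓ CMP  NZCV=1001
5: · MOVCS
6: · ADDLE
7: ✓ SUBVS  r3←0x43
8: ✓ CMP  NZCV=0010
9: · ADDVS
10: ✓ ADDNE  r0←0x76

VAL = 0x2a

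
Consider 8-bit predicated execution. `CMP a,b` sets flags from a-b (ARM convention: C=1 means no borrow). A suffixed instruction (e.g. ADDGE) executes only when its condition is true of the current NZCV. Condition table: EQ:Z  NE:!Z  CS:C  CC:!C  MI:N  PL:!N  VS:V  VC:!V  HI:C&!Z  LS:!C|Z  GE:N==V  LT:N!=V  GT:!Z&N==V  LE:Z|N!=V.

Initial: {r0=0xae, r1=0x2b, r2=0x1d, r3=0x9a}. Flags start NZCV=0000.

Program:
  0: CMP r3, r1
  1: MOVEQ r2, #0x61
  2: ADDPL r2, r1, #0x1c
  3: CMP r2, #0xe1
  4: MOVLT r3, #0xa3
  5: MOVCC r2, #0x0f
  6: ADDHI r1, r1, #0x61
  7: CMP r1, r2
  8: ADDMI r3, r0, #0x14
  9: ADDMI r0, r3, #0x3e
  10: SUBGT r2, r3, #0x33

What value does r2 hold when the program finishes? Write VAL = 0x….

[0] flags=0011 → (cmp)
[1] flags=0011 EQ?F → skip
[2] flags=0011 PL?T → r2=0x47
[3] flags=0000 → (cmp)
[4] flags=0000 LT?F → skip
[5] flags=0000 CC?T → r2=0x0f
[6] flags=0000 HI?F → skip
[7] flags=0010 → (cmp)
[8] flags=0010 MI?F → skip
[9] flags=0010 MI?F → skip
[10] flags=0010 GT?T → r2=0x67

VAL = 0x67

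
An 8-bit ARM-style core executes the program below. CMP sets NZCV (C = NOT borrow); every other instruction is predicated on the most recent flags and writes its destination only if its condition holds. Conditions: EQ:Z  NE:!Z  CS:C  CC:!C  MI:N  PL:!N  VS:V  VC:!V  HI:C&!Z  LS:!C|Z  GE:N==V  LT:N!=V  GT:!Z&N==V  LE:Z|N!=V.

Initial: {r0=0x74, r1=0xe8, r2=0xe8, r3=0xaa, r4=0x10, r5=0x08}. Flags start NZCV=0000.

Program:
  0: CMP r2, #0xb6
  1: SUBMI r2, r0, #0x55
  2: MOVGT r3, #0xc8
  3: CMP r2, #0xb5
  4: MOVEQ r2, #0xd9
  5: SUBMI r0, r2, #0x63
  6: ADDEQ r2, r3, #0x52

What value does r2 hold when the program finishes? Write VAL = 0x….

[0] flags=0010 → (cmp)
[1] flags=0010 MI?F → skip
[2] flags=0010 GT?T → r3=0xc8
[3] flags=0010 → (cmp)
[4] flags=0010 EQ?F → skip
[5] flags=0010 MI?F → skip
[6] flags=0010 EQ?F → skip

VAL = 0xe8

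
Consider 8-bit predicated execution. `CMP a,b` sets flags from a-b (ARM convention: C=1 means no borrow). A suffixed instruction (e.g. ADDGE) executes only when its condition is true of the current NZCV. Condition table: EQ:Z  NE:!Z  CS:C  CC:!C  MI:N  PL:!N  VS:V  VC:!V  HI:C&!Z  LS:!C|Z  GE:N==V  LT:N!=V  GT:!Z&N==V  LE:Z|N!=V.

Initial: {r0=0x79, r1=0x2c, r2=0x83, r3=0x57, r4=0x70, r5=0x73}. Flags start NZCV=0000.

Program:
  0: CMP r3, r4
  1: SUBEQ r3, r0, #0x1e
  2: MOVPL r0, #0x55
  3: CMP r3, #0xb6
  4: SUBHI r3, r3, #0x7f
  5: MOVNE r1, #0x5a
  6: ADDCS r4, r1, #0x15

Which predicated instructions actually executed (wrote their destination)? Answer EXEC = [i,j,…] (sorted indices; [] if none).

EXEC = [5]

[0] flags=1000 → (cmp)
[1] flags=1000 EQ?F → skip
[2] flags=1000 PL?F → skip
[3] flags=1001 → (cmp)
[4] flags=1001 HI?F → skip
[5] flags=1001 NE?T → r1=0x5a
[6] flags=1001 CS?F → skip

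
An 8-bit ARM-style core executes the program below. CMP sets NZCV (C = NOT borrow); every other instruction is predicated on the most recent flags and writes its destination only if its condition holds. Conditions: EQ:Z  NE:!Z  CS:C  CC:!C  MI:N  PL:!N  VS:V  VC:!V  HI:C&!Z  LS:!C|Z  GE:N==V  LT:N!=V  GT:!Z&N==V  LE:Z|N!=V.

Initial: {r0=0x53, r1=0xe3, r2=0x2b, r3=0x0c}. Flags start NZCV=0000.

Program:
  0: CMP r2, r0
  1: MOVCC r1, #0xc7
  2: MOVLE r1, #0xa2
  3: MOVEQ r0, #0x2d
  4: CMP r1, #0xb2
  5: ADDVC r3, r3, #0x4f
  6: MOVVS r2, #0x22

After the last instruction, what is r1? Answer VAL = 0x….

[0] flags=1000 → (cmp)
[1] flags=1000 CC?T → r1=0xc7
[2] flags=1000 LE?T → r1=0xa2
[3] flags=1000 EQ?F → skip
[4] flags=1000 → (cmp)
[5] flags=1000 VC?T → r3=0x5b
[6] flags=1000 VS?F → skip

VAL = 0xa2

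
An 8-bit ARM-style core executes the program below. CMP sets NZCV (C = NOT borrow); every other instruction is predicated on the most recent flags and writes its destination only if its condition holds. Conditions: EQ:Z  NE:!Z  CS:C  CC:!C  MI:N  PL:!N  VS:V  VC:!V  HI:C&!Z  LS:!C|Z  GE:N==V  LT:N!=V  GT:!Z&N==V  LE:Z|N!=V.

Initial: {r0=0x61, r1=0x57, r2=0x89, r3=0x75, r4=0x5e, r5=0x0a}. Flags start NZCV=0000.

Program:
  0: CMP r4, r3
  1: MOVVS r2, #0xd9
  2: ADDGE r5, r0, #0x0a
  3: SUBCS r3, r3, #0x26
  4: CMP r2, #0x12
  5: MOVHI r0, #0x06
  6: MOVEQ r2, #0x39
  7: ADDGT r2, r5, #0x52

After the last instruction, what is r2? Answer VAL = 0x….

[0] flags=1000 → (cmp)
[1] flags=1000 VS?F → skip
[2] flags=1000 GE?F → skip
[3] flags=1000 CS?F → skip
[4] flags=0011 → (cmp)
[5] flags=0011 HI?T → r0=0x06
[6] flags=0011 EQ?F → skip
[7] flags=0011 GT?F → skip

VAL = 0x89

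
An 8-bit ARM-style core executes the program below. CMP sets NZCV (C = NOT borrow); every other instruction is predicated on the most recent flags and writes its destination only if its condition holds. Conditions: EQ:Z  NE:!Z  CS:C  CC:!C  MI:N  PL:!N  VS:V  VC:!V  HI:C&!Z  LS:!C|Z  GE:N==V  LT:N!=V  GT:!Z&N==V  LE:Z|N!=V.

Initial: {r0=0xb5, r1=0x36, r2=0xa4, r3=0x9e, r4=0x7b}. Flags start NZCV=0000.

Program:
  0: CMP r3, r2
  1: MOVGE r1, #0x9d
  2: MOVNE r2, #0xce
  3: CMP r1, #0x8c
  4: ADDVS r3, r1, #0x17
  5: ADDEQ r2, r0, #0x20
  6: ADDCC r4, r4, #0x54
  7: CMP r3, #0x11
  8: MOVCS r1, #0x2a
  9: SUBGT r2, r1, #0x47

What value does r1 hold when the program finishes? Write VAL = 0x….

0: ✓ CMP  NZCV=1000
1: · MOVGE
2: ✓ MOVNE  r2←0xce
3: ✓ CMP  NZCV=1001
4: ✓ ADDVS  r3←0x4d
5: · ADDEQ
6: ✓ ADDCC  r4←0xcf
7: ✓ CMP  NZCV=0010
8: ✓ MOVCS  r1←0x2a
9: ✓ SUBGT  r2←0xe3

VAL = 0x2a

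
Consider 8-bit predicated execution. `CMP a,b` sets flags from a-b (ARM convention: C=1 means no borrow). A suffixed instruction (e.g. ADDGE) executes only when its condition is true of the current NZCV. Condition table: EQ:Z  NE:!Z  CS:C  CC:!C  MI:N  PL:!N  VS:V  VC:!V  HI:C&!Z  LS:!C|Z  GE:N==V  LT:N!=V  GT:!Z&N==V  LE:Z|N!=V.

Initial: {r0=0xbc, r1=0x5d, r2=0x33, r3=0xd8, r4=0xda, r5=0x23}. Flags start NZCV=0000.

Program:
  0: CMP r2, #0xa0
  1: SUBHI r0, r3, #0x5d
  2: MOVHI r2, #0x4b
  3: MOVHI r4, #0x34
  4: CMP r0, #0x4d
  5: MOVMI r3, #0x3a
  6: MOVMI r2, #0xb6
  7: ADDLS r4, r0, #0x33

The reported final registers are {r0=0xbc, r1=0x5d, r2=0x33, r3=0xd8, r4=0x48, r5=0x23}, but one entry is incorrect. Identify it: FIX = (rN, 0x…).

0: ✓ CMP  NZCV=1001
1: · SUBHI
2: · MOVHI
3: · MOVHI
4: ✓ CMP  NZCV=0011
5: · MOVMI
6: · MOVMI
7: · ADDLS

FIX = (r4, 0xda)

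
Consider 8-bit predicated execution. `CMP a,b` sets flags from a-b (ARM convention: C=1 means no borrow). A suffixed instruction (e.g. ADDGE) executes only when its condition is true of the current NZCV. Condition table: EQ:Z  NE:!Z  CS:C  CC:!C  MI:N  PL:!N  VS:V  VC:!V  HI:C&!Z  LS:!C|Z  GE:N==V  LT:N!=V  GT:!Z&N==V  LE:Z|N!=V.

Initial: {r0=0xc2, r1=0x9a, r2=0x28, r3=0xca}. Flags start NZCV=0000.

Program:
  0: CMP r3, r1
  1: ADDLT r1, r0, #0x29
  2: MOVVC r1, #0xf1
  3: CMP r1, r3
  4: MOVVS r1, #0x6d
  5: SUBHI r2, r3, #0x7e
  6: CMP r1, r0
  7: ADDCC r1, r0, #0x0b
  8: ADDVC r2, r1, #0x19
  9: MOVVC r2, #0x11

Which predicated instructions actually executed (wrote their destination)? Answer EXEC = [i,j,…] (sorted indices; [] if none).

[0] flags=0010 → (cmp)
[1] flags=0010 LT?F → skip
[2] flags=0010 VC?T → r1=0xf1
[3] flags=0010 → (cmp)
[4] flags=0010 VS?F → skip
[5] flags=0010 HI?T → r2=0x4c
[6] flags=0010 → (cmp)
[7] flags=0010 CC?F → skip
[8] flags=0010 VC?T → r2=0x0a
[9] flags=0010 VC?T → r2=0x11

EXEC = [2,5,8,9]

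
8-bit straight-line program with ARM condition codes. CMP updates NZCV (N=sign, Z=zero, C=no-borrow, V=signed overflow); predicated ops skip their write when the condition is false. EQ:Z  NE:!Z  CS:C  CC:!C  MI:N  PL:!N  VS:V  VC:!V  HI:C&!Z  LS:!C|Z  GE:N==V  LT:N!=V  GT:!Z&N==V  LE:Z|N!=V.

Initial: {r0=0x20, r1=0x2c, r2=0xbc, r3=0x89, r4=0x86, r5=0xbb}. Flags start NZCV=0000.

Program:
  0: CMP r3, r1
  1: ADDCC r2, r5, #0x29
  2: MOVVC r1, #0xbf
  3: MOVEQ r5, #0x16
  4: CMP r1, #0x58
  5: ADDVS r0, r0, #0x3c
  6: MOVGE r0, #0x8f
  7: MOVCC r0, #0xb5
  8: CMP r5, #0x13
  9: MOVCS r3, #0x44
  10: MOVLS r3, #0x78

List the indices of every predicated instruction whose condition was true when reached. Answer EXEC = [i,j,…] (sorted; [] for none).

[0] flags=0011 → (cmp)
[1] flags=0011 CC?F → skip
[2] flags=0011 VC?F → skip
[3] flags=0011 EQ?F → skip
[4] flags=1000 → (cmp)
[5] flags=1000 VS?F → skip
[6] flags=1000 GE?F → skip
[7] flags=1000 CC?T → r0=0xb5
[8] flags=1010 → (cmp)
[9] flags=1010 CS?T → r3=0x44
[10] flags=1010 LS?F → skip

EXEC = [7,9]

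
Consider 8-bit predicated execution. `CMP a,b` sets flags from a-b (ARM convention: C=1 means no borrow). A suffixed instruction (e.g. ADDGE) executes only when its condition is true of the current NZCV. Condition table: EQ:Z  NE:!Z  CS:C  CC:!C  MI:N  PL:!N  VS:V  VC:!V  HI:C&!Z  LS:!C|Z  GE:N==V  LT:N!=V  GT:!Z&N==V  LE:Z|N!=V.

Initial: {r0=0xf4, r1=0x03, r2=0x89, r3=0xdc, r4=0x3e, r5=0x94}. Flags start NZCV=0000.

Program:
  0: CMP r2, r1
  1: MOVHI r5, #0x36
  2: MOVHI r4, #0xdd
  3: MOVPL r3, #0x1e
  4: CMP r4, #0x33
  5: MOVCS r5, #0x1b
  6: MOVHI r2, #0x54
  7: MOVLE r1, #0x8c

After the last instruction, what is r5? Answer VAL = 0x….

[0] flags=1010 → (cmp)
[1] flags=1010 HI?T → r5=0x36
[2] flags=1010 HI?T → r4=0xdd
[3] flags=1010 PL?F → skip
[4] flags=1010 → (cmp)
[5] flags=1010 CS?T → r5=0x1b
[6] flags=1010 HI?T → r2=0x54
[7] flags=1010 LE?T → r1=0x8c

VAL = 0x1b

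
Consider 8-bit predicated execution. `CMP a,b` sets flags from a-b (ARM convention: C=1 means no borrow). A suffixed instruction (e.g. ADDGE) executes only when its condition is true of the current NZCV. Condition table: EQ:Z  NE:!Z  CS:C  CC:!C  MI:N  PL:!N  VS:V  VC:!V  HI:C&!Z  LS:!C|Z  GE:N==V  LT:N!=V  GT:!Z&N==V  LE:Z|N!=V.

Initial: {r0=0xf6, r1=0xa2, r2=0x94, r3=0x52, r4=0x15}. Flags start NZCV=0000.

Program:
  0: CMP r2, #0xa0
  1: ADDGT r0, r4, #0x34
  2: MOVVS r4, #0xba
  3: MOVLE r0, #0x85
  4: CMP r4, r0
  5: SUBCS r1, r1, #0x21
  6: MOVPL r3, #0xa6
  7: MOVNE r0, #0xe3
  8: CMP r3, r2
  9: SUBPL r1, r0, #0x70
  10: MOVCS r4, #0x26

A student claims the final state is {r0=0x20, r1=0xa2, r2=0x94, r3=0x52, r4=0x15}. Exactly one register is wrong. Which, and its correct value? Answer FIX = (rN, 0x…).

FIX = (r0, 0xe3)

[0] flags=1000 → (cmp)
[1] flags=1000 GT?F → skip
[2] flags=1000 VS?F → skip
[3] flags=1000 LE?T → r0=0x85
[4] flags=1001 → (cmp)
[5] flags=1001 CS?F → skip
[6] flags=1001 PL?F → skip
[7] flags=1001 NE?T → r0=0xe3
[8] flags=1001 → (cmp)
[9] flags=1001 PL?F → skip
[10] flags=1001 CS?F → skip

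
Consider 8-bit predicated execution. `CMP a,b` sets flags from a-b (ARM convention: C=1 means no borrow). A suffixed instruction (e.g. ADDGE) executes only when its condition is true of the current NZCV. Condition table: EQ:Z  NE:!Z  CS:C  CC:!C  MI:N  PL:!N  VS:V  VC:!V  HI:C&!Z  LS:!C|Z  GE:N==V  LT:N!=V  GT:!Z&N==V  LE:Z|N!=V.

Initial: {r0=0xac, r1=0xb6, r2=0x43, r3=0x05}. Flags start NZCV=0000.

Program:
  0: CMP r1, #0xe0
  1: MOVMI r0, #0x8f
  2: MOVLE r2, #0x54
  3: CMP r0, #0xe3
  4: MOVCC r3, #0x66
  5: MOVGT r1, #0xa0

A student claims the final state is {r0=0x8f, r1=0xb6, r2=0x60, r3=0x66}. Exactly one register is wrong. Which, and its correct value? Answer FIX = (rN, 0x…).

0: ✓ CMP  NZCV=1000
1: ✓ MOVMI  r0←0x8f
2: ✓ MOVLE  r2←0x54
3: ✓ CMP  NZCV=1000
4: ✓ MOVCC  r3←0x66
5: · MOVGT

FIX = (r2, 0x54)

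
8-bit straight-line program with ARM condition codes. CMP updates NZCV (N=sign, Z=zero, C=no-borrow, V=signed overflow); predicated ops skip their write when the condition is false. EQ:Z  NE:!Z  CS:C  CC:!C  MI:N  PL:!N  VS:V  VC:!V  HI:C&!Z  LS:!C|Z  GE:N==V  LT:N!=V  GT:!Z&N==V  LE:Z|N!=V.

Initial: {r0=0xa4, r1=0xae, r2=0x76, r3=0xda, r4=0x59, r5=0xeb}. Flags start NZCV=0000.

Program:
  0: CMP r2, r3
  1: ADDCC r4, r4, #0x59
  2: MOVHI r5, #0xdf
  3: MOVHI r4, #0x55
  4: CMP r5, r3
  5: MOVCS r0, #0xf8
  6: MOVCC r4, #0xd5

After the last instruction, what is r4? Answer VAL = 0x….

VAL = 0xb2

0: ✓ CMP  NZCV=1001
1: ✓ ADDCC  r4←0xb2
2: · MOVHI
3: · MOVHI
4: ✓ CMP  NZCV=0010
5: ✓ MOVCS  r0←0xf8
6: · MOVCC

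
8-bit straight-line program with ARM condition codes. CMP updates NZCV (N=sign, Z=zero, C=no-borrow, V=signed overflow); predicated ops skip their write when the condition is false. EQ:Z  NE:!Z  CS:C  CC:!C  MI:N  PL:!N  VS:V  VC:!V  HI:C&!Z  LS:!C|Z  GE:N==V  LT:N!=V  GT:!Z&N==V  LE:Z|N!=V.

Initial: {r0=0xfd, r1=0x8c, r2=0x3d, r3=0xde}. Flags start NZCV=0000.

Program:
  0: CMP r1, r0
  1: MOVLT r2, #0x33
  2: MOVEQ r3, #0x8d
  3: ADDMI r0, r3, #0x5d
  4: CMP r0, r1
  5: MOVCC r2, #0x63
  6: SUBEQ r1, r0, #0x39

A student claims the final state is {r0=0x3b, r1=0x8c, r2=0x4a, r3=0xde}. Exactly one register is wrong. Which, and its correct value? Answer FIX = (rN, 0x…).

FIX = (r2, 0x63)

[0] flags=1000 → (cmp)
[1] flags=1000 LT?T → r2=0x33
[2] flags=1000 EQ?F → skip
[3] flags=1000 MI?T → r0=0x3b
[4] flags=1001 → (cmp)
[5] flags=1001 CC?T → r2=0x63
[6] flags=1001 EQ?F → skip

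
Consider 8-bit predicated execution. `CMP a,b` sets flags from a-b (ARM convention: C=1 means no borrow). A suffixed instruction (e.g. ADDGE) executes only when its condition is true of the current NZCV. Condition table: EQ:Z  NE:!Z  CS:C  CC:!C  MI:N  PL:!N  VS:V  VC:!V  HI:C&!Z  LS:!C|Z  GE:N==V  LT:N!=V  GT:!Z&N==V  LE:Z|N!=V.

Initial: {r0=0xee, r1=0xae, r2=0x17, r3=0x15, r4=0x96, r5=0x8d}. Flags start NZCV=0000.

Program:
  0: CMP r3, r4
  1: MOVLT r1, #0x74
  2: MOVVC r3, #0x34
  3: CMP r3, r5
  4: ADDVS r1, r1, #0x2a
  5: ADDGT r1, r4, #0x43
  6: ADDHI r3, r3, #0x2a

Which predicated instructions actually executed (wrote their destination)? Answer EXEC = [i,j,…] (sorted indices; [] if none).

0: ✓ CMP  NZCV=0000
1: · MOVLT
2: ✓ MOVVC  r3←0x34
3: ✓ CMP  NZCV=1001
4: ✓ ADDVS  r1←0xd8
5: ✓ ADDGT  r1←0xd9
6: · ADDHI

EXEC = [2,4,5]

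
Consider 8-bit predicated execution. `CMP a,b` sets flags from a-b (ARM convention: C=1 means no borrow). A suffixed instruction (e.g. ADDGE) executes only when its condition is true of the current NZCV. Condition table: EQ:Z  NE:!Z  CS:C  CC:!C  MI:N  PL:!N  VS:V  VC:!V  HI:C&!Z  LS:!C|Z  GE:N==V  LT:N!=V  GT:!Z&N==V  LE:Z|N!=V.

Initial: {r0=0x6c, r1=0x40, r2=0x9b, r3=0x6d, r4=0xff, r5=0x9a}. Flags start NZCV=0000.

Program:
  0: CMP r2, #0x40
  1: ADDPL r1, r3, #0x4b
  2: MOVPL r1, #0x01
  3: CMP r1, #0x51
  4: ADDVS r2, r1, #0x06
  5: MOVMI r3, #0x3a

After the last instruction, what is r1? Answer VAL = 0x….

VAL = 0x01

[0] flags=0011 → (cmp)
[1] flags=0011 PL?T → r1=0xb8
[2] flags=0011 PL?T → r1=0x01
[3] flags=1000 → (cmp)
[4] flags=1000 VS?F → skip
[5] flags=1000 MI?T → r3=0x3a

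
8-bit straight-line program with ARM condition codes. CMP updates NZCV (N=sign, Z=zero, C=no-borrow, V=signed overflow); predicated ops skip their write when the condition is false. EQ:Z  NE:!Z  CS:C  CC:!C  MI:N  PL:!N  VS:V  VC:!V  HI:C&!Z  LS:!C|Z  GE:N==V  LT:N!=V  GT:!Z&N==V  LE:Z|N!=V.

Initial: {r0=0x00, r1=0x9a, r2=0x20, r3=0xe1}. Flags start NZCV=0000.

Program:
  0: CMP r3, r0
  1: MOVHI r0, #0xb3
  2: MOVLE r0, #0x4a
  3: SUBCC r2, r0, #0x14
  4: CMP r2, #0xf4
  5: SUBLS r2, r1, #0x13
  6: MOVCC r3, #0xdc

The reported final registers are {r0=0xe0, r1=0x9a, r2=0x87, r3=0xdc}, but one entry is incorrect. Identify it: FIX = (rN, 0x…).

FIX = (r0, 0x4a)

0: ✓ CMP  NZCV=1010
1: ✓ MOVHI  r0←0xb3
2: ✓ MOVLE  r0←0x4a
3: · SUBCC
4: ✓ CMP  NZCV=0000
5: ✓ SUBLS  r2←0x87
6: ✓ MOVCC  r3←0xdc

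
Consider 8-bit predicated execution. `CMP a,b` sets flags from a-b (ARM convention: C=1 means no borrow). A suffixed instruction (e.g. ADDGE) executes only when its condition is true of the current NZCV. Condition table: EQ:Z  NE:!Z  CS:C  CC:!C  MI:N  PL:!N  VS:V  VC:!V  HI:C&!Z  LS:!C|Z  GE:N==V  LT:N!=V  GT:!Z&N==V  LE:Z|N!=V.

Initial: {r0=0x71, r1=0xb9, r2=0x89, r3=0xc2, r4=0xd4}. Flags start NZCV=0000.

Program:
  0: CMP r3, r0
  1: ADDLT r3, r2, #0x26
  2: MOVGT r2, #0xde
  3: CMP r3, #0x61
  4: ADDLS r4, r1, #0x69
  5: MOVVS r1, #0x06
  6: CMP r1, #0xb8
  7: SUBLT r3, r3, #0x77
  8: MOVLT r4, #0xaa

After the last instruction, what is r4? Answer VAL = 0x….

0: ✓ CMP  NZCV=0011
1: ✓ ADDLT  r3←0xaf
2: · MOVGT
3: ✓ CMP  NZCV=0011
4: · ADDLS
5: ✓ MOVVS  r1←0x06
6: ✓ CMP  NZCV=0000
7: · SUBLT
8: · MOVLT

VAL = 0xd4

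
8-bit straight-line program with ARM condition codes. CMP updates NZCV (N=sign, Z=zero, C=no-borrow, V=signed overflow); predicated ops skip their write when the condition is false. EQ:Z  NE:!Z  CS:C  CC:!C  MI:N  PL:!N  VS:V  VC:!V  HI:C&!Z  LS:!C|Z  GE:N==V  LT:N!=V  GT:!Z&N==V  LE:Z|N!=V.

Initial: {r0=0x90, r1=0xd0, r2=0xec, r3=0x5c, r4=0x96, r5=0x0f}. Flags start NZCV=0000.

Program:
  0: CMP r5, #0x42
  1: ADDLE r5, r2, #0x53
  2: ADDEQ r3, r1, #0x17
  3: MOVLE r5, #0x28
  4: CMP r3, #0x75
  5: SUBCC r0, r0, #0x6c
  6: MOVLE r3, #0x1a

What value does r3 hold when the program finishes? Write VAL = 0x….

0: ✓ CMP  NZCV=1000
1: ✓ ADDLE  r5←0x3f
2: · ADDEQ
3: ✓ MOVLE  r5←0x28
4: ✓ CMP  NZCV=1000
5: ✓ SUBCC  r0←0x24
6: ✓ MOVLE  r3←0x1a

VAL = 0x1a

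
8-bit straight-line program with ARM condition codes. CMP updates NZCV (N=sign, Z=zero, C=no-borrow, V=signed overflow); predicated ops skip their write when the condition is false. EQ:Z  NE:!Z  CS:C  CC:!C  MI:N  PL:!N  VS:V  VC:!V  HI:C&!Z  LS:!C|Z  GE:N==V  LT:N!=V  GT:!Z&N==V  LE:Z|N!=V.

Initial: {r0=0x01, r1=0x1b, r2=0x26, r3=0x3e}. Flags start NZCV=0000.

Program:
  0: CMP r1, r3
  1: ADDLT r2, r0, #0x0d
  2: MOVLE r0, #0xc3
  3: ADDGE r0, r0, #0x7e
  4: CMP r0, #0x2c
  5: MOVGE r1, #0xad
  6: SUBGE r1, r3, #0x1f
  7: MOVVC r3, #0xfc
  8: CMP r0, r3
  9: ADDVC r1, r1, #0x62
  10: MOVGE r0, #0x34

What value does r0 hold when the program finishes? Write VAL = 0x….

VAL = 0xc3

0: ✓ CMP  NZCV=1000
1: ✓ ADDLT  r2←0x0e
2: ✓ MOVLE  r0←0xc3
3: · ADDGE
4: ✓ CMP  NZCV=1010
5: · MOVGE
6: · SUBGE
7: ✓ MOVVC  r3←0xfc
8: ✓ CMP  NZCV=1000
9: ✓ ADDVC  r1←0x7d
10: · MOVGE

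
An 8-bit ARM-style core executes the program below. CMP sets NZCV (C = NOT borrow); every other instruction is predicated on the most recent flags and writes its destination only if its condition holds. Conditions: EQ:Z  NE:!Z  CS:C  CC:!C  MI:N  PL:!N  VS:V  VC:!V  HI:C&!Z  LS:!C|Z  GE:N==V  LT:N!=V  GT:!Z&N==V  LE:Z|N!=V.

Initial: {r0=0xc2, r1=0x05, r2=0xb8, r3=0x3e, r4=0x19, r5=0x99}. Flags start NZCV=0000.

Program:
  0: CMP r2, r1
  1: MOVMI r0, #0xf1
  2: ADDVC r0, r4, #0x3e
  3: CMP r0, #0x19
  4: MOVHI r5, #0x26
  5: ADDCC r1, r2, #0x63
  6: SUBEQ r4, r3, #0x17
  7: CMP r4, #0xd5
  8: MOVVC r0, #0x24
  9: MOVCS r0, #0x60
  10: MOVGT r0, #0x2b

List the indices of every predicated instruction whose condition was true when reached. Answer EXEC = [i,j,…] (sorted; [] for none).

0: ✓ CMP  NZCV=1010
1: ✓ MOVMI  r0←0xf1
2: ✓ ADDVC  r0←0x57
3: ✓ CMP  NZCV=0010
4: ✓ MOVHI  r5←0x26
5: · ADDCC
6: · SUBEQ
7: ✓ CMP  NZCV=0000
8: ✓ MOVVC  r0←0x24
9: · MOVCS
10: ✓ MOVGT  r0←0x2b

EXEC = [1,2,4,8,10]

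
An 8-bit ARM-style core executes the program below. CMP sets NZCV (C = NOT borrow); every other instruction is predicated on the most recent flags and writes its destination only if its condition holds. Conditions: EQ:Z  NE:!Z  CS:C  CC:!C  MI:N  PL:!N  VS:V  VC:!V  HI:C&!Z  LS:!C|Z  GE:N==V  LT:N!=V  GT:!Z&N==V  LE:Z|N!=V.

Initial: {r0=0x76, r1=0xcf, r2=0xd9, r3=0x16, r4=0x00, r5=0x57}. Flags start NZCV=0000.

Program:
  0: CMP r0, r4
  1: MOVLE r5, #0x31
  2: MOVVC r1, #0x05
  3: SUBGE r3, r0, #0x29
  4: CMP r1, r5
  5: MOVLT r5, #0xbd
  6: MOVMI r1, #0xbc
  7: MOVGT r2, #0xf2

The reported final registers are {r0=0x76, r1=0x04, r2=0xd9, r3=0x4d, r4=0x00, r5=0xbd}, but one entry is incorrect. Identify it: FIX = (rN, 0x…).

0: ✓ CMP  NZCV=0010
1: · MOVLE
2: ✓ MOVVC  r1←0x05
3: ✓ SUBGE  r3←0x4d
4: ✓ CMP  NZCV=1000
5: ✓ MOVLT  r5←0xbd
6: ✓ MOVMI  r1←0xbc
7: · MOVGT

FIX = (r1, 0xbc)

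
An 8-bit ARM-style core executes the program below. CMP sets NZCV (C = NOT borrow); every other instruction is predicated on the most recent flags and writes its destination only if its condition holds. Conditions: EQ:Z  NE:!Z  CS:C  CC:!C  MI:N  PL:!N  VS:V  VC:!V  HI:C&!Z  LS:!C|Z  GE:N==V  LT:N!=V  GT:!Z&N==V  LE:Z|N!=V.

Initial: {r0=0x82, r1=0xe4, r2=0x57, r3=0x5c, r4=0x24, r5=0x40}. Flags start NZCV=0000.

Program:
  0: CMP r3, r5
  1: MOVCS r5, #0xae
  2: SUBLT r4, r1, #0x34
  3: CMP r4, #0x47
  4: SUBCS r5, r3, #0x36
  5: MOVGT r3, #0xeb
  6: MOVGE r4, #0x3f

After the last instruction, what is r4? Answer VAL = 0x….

VAL = 0x24

0: ✓ CMP  NZCV=0010
1: ✓ MOVCS  r5←0xae
2: · SUBLT
3: ✓ CMP  NZCV=1000
4: · SUBCS
5: · MOVGT
6: · MOVGE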